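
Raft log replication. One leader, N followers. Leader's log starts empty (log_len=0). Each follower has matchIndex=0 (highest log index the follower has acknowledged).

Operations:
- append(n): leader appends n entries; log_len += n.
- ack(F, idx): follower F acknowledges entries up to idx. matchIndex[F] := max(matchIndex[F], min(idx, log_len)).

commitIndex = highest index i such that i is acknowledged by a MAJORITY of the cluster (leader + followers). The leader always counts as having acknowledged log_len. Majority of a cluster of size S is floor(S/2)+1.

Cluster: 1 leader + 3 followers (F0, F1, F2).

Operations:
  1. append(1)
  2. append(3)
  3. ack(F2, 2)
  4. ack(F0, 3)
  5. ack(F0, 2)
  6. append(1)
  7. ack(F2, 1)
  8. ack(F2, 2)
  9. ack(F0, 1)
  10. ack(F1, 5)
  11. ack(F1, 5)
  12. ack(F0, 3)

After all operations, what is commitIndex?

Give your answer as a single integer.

Answer: 3

Derivation:
Op 1: append 1 -> log_len=1
Op 2: append 3 -> log_len=4
Op 3: F2 acks idx 2 -> match: F0=0 F1=0 F2=2; commitIndex=0
Op 4: F0 acks idx 3 -> match: F0=3 F1=0 F2=2; commitIndex=2
Op 5: F0 acks idx 2 -> match: F0=3 F1=0 F2=2; commitIndex=2
Op 6: append 1 -> log_len=5
Op 7: F2 acks idx 1 -> match: F0=3 F1=0 F2=2; commitIndex=2
Op 8: F2 acks idx 2 -> match: F0=3 F1=0 F2=2; commitIndex=2
Op 9: F0 acks idx 1 -> match: F0=3 F1=0 F2=2; commitIndex=2
Op 10: F1 acks idx 5 -> match: F0=3 F1=5 F2=2; commitIndex=3
Op 11: F1 acks idx 5 -> match: F0=3 F1=5 F2=2; commitIndex=3
Op 12: F0 acks idx 3 -> match: F0=3 F1=5 F2=2; commitIndex=3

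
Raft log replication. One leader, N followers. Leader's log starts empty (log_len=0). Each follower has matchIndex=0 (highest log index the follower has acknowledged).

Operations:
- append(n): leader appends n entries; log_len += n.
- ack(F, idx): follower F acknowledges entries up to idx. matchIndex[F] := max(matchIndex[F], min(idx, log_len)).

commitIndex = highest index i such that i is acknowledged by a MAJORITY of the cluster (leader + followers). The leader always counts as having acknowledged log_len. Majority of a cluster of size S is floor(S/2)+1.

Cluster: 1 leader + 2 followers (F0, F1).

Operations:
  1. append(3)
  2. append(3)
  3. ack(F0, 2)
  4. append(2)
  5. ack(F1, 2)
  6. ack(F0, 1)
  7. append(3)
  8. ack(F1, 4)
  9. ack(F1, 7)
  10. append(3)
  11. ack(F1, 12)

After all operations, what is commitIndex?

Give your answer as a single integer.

Answer: 12

Derivation:
Op 1: append 3 -> log_len=3
Op 2: append 3 -> log_len=6
Op 3: F0 acks idx 2 -> match: F0=2 F1=0; commitIndex=2
Op 4: append 2 -> log_len=8
Op 5: F1 acks idx 2 -> match: F0=2 F1=2; commitIndex=2
Op 6: F0 acks idx 1 -> match: F0=2 F1=2; commitIndex=2
Op 7: append 3 -> log_len=11
Op 8: F1 acks idx 4 -> match: F0=2 F1=4; commitIndex=4
Op 9: F1 acks idx 7 -> match: F0=2 F1=7; commitIndex=7
Op 10: append 3 -> log_len=14
Op 11: F1 acks idx 12 -> match: F0=2 F1=12; commitIndex=12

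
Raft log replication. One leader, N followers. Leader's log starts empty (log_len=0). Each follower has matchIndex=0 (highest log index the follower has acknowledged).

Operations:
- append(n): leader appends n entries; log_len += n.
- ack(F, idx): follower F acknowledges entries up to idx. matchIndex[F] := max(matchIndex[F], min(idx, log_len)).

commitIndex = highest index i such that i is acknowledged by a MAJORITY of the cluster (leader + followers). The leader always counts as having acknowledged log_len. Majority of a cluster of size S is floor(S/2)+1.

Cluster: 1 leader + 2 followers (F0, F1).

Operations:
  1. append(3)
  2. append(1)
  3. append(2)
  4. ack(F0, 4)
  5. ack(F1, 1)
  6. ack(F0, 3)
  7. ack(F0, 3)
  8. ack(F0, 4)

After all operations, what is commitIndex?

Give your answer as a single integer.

Op 1: append 3 -> log_len=3
Op 2: append 1 -> log_len=4
Op 3: append 2 -> log_len=6
Op 4: F0 acks idx 4 -> match: F0=4 F1=0; commitIndex=4
Op 5: F1 acks idx 1 -> match: F0=4 F1=1; commitIndex=4
Op 6: F0 acks idx 3 -> match: F0=4 F1=1; commitIndex=4
Op 7: F0 acks idx 3 -> match: F0=4 F1=1; commitIndex=4
Op 8: F0 acks idx 4 -> match: F0=4 F1=1; commitIndex=4

Answer: 4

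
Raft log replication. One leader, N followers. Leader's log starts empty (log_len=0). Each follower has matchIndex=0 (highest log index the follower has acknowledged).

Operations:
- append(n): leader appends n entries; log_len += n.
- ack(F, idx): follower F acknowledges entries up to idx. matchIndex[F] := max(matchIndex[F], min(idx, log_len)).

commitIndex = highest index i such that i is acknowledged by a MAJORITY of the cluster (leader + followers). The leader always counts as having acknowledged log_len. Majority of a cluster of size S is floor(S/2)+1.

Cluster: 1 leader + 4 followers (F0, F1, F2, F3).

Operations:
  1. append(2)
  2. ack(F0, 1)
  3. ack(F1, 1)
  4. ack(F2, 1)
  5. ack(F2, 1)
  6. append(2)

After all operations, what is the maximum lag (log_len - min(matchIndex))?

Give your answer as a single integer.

Answer: 4

Derivation:
Op 1: append 2 -> log_len=2
Op 2: F0 acks idx 1 -> match: F0=1 F1=0 F2=0 F3=0; commitIndex=0
Op 3: F1 acks idx 1 -> match: F0=1 F1=1 F2=0 F3=0; commitIndex=1
Op 4: F2 acks idx 1 -> match: F0=1 F1=1 F2=1 F3=0; commitIndex=1
Op 5: F2 acks idx 1 -> match: F0=1 F1=1 F2=1 F3=0; commitIndex=1
Op 6: append 2 -> log_len=4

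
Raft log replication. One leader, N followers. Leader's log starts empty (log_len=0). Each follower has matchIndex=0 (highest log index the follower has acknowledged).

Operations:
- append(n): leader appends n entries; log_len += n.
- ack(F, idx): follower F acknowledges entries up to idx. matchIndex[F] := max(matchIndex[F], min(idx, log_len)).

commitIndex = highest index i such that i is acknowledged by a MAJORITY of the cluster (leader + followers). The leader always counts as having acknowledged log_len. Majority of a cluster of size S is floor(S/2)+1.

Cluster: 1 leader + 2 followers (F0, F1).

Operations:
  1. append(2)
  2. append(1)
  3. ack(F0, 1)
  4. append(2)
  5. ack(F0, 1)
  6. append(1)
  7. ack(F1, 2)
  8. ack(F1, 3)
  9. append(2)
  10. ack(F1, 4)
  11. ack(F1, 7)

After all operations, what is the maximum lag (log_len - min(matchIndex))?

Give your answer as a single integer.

Answer: 7

Derivation:
Op 1: append 2 -> log_len=2
Op 2: append 1 -> log_len=3
Op 3: F0 acks idx 1 -> match: F0=1 F1=0; commitIndex=1
Op 4: append 2 -> log_len=5
Op 5: F0 acks idx 1 -> match: F0=1 F1=0; commitIndex=1
Op 6: append 1 -> log_len=6
Op 7: F1 acks idx 2 -> match: F0=1 F1=2; commitIndex=2
Op 8: F1 acks idx 3 -> match: F0=1 F1=3; commitIndex=3
Op 9: append 2 -> log_len=8
Op 10: F1 acks idx 4 -> match: F0=1 F1=4; commitIndex=4
Op 11: F1 acks idx 7 -> match: F0=1 F1=7; commitIndex=7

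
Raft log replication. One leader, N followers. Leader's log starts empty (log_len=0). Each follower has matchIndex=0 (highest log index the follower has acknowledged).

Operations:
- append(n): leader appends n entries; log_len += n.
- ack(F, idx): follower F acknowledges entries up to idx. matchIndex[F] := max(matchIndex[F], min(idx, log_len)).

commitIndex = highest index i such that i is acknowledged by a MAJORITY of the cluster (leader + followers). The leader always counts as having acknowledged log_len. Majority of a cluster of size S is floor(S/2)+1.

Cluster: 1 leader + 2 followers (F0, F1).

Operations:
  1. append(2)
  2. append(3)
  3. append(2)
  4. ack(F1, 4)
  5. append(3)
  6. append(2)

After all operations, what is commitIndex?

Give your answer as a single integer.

Answer: 4

Derivation:
Op 1: append 2 -> log_len=2
Op 2: append 3 -> log_len=5
Op 3: append 2 -> log_len=7
Op 4: F1 acks idx 4 -> match: F0=0 F1=4; commitIndex=4
Op 5: append 3 -> log_len=10
Op 6: append 2 -> log_len=12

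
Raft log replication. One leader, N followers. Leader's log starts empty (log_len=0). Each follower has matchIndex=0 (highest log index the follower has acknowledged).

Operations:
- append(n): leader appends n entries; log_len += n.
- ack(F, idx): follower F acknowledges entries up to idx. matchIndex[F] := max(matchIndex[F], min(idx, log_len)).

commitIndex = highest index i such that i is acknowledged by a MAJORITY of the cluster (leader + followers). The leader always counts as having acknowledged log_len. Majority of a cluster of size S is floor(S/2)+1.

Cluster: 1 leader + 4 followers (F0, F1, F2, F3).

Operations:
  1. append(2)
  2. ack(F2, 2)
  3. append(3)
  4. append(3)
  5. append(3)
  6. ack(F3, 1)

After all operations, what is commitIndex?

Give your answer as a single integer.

Op 1: append 2 -> log_len=2
Op 2: F2 acks idx 2 -> match: F0=0 F1=0 F2=2 F3=0; commitIndex=0
Op 3: append 3 -> log_len=5
Op 4: append 3 -> log_len=8
Op 5: append 3 -> log_len=11
Op 6: F3 acks idx 1 -> match: F0=0 F1=0 F2=2 F3=1; commitIndex=1

Answer: 1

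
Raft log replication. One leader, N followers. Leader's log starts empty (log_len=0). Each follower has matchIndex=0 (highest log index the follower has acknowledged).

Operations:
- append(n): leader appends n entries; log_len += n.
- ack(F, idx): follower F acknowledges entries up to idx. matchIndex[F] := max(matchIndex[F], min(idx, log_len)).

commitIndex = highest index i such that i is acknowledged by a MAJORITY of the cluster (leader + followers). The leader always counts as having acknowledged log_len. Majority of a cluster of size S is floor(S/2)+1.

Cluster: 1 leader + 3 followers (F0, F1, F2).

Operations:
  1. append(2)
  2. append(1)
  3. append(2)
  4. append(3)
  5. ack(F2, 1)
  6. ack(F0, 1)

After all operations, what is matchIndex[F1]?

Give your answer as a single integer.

Answer: 0

Derivation:
Op 1: append 2 -> log_len=2
Op 2: append 1 -> log_len=3
Op 3: append 2 -> log_len=5
Op 4: append 3 -> log_len=8
Op 5: F2 acks idx 1 -> match: F0=0 F1=0 F2=1; commitIndex=0
Op 6: F0 acks idx 1 -> match: F0=1 F1=0 F2=1; commitIndex=1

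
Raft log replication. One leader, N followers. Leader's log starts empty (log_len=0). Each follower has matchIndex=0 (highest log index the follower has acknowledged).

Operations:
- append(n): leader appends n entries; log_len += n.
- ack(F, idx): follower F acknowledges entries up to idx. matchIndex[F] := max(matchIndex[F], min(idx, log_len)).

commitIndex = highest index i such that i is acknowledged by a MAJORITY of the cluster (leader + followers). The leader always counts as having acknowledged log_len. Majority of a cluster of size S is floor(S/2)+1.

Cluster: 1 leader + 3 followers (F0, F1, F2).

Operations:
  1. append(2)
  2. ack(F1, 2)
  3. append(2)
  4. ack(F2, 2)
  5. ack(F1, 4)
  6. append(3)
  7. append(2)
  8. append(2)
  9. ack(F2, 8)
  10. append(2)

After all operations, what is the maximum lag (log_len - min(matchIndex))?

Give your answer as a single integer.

Answer: 13

Derivation:
Op 1: append 2 -> log_len=2
Op 2: F1 acks idx 2 -> match: F0=0 F1=2 F2=0; commitIndex=0
Op 3: append 2 -> log_len=4
Op 4: F2 acks idx 2 -> match: F0=0 F1=2 F2=2; commitIndex=2
Op 5: F1 acks idx 4 -> match: F0=0 F1=4 F2=2; commitIndex=2
Op 6: append 3 -> log_len=7
Op 7: append 2 -> log_len=9
Op 8: append 2 -> log_len=11
Op 9: F2 acks idx 8 -> match: F0=0 F1=4 F2=8; commitIndex=4
Op 10: append 2 -> log_len=13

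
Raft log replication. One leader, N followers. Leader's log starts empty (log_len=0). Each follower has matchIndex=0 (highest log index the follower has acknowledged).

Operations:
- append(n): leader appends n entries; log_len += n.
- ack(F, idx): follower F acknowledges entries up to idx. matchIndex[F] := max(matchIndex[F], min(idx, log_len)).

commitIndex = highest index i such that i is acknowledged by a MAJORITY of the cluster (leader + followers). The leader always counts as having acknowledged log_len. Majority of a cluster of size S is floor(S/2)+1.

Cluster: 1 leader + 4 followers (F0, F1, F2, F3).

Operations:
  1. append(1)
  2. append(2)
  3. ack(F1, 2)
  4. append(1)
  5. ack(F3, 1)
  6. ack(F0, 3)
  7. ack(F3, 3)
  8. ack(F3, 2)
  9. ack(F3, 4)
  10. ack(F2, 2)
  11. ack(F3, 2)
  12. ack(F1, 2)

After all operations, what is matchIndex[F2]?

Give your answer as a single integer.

Answer: 2

Derivation:
Op 1: append 1 -> log_len=1
Op 2: append 2 -> log_len=3
Op 3: F1 acks idx 2 -> match: F0=0 F1=2 F2=0 F3=0; commitIndex=0
Op 4: append 1 -> log_len=4
Op 5: F3 acks idx 1 -> match: F0=0 F1=2 F2=0 F3=1; commitIndex=1
Op 6: F0 acks idx 3 -> match: F0=3 F1=2 F2=0 F3=1; commitIndex=2
Op 7: F3 acks idx 3 -> match: F0=3 F1=2 F2=0 F3=3; commitIndex=3
Op 8: F3 acks idx 2 -> match: F0=3 F1=2 F2=0 F3=3; commitIndex=3
Op 9: F3 acks idx 4 -> match: F0=3 F1=2 F2=0 F3=4; commitIndex=3
Op 10: F2 acks idx 2 -> match: F0=3 F1=2 F2=2 F3=4; commitIndex=3
Op 11: F3 acks idx 2 -> match: F0=3 F1=2 F2=2 F3=4; commitIndex=3
Op 12: F1 acks idx 2 -> match: F0=3 F1=2 F2=2 F3=4; commitIndex=3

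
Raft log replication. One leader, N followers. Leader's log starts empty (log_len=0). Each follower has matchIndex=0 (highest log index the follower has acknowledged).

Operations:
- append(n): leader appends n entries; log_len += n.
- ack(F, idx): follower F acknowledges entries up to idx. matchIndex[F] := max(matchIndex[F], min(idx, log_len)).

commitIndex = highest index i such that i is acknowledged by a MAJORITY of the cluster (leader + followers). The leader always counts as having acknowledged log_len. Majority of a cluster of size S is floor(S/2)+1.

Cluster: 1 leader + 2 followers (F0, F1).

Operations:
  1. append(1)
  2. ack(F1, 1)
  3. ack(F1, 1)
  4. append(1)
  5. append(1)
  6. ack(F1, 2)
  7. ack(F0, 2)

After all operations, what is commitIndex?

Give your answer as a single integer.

Op 1: append 1 -> log_len=1
Op 2: F1 acks idx 1 -> match: F0=0 F1=1; commitIndex=1
Op 3: F1 acks idx 1 -> match: F0=0 F1=1; commitIndex=1
Op 4: append 1 -> log_len=2
Op 5: append 1 -> log_len=3
Op 6: F1 acks idx 2 -> match: F0=0 F1=2; commitIndex=2
Op 7: F0 acks idx 2 -> match: F0=2 F1=2; commitIndex=2

Answer: 2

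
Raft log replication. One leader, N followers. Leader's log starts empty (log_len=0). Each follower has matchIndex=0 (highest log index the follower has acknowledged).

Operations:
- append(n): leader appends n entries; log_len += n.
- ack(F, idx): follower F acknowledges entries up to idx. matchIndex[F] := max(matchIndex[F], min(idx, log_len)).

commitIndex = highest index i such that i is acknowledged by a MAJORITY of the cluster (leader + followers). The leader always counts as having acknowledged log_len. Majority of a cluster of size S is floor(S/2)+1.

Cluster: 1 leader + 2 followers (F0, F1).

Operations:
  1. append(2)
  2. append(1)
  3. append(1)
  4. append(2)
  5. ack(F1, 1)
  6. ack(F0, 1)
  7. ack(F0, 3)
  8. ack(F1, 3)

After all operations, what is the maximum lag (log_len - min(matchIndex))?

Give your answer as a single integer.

Op 1: append 2 -> log_len=2
Op 2: append 1 -> log_len=3
Op 3: append 1 -> log_len=4
Op 4: append 2 -> log_len=6
Op 5: F1 acks idx 1 -> match: F0=0 F1=1; commitIndex=1
Op 6: F0 acks idx 1 -> match: F0=1 F1=1; commitIndex=1
Op 7: F0 acks idx 3 -> match: F0=3 F1=1; commitIndex=3
Op 8: F1 acks idx 3 -> match: F0=3 F1=3; commitIndex=3

Answer: 3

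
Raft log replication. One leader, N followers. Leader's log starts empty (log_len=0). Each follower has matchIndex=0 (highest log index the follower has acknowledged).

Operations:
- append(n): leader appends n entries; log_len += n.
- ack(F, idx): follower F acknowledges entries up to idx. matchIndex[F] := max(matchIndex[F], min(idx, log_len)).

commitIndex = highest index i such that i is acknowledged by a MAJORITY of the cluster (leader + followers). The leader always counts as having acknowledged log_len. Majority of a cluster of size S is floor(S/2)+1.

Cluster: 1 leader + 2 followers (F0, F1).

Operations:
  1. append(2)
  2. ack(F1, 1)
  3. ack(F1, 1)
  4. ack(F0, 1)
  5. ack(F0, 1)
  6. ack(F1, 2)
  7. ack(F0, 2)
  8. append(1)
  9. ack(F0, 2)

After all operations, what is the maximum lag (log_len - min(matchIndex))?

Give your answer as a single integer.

Op 1: append 2 -> log_len=2
Op 2: F1 acks idx 1 -> match: F0=0 F1=1; commitIndex=1
Op 3: F1 acks idx 1 -> match: F0=0 F1=1; commitIndex=1
Op 4: F0 acks idx 1 -> match: F0=1 F1=1; commitIndex=1
Op 5: F0 acks idx 1 -> match: F0=1 F1=1; commitIndex=1
Op 6: F1 acks idx 2 -> match: F0=1 F1=2; commitIndex=2
Op 7: F0 acks idx 2 -> match: F0=2 F1=2; commitIndex=2
Op 8: append 1 -> log_len=3
Op 9: F0 acks idx 2 -> match: F0=2 F1=2; commitIndex=2

Answer: 1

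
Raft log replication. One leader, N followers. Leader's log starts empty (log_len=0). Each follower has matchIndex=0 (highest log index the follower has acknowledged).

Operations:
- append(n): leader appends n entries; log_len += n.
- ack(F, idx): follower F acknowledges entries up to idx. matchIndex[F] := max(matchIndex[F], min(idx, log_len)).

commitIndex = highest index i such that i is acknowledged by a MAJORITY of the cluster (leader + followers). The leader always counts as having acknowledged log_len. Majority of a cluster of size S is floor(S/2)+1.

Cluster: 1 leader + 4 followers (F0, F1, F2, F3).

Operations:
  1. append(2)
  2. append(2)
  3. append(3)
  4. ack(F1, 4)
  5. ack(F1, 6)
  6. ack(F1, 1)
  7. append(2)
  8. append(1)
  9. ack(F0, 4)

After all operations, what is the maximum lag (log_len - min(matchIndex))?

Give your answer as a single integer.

Answer: 10

Derivation:
Op 1: append 2 -> log_len=2
Op 2: append 2 -> log_len=4
Op 3: append 3 -> log_len=7
Op 4: F1 acks idx 4 -> match: F0=0 F1=4 F2=0 F3=0; commitIndex=0
Op 5: F1 acks idx 6 -> match: F0=0 F1=6 F2=0 F3=0; commitIndex=0
Op 6: F1 acks idx 1 -> match: F0=0 F1=6 F2=0 F3=0; commitIndex=0
Op 7: append 2 -> log_len=9
Op 8: append 1 -> log_len=10
Op 9: F0 acks idx 4 -> match: F0=4 F1=6 F2=0 F3=0; commitIndex=4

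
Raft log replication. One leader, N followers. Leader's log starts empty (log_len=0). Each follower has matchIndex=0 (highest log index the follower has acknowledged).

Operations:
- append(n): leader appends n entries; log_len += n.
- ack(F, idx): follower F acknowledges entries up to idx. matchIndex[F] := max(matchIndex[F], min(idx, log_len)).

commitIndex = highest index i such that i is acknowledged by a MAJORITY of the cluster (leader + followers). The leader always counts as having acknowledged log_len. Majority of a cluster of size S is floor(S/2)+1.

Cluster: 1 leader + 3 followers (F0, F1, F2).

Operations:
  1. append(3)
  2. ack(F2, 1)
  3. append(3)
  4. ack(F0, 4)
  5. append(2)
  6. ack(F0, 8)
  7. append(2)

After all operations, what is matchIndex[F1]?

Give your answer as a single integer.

Op 1: append 3 -> log_len=3
Op 2: F2 acks idx 1 -> match: F0=0 F1=0 F2=1; commitIndex=0
Op 3: append 3 -> log_len=6
Op 4: F0 acks idx 4 -> match: F0=4 F1=0 F2=1; commitIndex=1
Op 5: append 2 -> log_len=8
Op 6: F0 acks idx 8 -> match: F0=8 F1=0 F2=1; commitIndex=1
Op 7: append 2 -> log_len=10

Answer: 0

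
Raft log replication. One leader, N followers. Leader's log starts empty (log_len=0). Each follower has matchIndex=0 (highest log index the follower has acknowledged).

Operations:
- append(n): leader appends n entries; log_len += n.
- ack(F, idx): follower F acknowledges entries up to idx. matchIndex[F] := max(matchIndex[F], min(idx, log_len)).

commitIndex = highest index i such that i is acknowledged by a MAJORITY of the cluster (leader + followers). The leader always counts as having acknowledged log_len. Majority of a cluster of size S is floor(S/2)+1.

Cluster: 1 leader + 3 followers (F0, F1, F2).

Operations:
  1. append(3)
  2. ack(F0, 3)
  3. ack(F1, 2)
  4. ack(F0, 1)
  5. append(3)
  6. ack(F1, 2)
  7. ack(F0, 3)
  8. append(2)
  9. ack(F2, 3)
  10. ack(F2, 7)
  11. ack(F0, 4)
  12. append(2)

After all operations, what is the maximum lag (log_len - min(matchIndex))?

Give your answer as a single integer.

Op 1: append 3 -> log_len=3
Op 2: F0 acks idx 3 -> match: F0=3 F1=0 F2=0; commitIndex=0
Op 3: F1 acks idx 2 -> match: F0=3 F1=2 F2=0; commitIndex=2
Op 4: F0 acks idx 1 -> match: F0=3 F1=2 F2=0; commitIndex=2
Op 5: append 3 -> log_len=6
Op 6: F1 acks idx 2 -> match: F0=3 F1=2 F2=0; commitIndex=2
Op 7: F0 acks idx 3 -> match: F0=3 F1=2 F2=0; commitIndex=2
Op 8: append 2 -> log_len=8
Op 9: F2 acks idx 3 -> match: F0=3 F1=2 F2=3; commitIndex=3
Op 10: F2 acks idx 7 -> match: F0=3 F1=2 F2=7; commitIndex=3
Op 11: F0 acks idx 4 -> match: F0=4 F1=2 F2=7; commitIndex=4
Op 12: append 2 -> log_len=10

Answer: 8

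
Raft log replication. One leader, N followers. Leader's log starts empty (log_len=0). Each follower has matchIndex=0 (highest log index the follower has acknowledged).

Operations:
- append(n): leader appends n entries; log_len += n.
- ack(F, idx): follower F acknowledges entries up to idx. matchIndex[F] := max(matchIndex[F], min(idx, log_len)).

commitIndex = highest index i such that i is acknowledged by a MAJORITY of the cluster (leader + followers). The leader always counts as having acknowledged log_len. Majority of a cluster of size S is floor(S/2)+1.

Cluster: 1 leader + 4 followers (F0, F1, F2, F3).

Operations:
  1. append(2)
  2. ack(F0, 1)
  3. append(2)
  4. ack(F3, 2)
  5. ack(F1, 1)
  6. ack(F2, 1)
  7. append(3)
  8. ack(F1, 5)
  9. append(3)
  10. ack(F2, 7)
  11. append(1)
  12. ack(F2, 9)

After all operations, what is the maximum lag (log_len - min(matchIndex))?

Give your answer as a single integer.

Op 1: append 2 -> log_len=2
Op 2: F0 acks idx 1 -> match: F0=1 F1=0 F2=0 F3=0; commitIndex=0
Op 3: append 2 -> log_len=4
Op 4: F3 acks idx 2 -> match: F0=1 F1=0 F2=0 F3=2; commitIndex=1
Op 5: F1 acks idx 1 -> match: F0=1 F1=1 F2=0 F3=2; commitIndex=1
Op 6: F2 acks idx 1 -> match: F0=1 F1=1 F2=1 F3=2; commitIndex=1
Op 7: append 3 -> log_len=7
Op 8: F1 acks idx 5 -> match: F0=1 F1=5 F2=1 F3=2; commitIndex=2
Op 9: append 3 -> log_len=10
Op 10: F2 acks idx 7 -> match: F0=1 F1=5 F2=7 F3=2; commitIndex=5
Op 11: append 1 -> log_len=11
Op 12: F2 acks idx 9 -> match: F0=1 F1=5 F2=9 F3=2; commitIndex=5

Answer: 10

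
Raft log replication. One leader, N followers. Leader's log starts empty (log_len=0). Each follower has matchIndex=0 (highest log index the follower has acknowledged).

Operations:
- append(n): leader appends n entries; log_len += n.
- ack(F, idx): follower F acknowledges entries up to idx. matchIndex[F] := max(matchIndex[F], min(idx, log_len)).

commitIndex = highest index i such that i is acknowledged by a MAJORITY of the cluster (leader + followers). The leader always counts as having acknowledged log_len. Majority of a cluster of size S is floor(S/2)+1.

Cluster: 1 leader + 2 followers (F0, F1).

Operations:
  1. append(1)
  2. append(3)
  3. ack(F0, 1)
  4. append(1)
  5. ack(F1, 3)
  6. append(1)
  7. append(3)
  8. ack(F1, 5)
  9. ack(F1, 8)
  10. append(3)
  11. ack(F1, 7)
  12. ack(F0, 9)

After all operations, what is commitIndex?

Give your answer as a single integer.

Op 1: append 1 -> log_len=1
Op 2: append 3 -> log_len=4
Op 3: F0 acks idx 1 -> match: F0=1 F1=0; commitIndex=1
Op 4: append 1 -> log_len=5
Op 5: F1 acks idx 3 -> match: F0=1 F1=3; commitIndex=3
Op 6: append 1 -> log_len=6
Op 7: append 3 -> log_len=9
Op 8: F1 acks idx 5 -> match: F0=1 F1=5; commitIndex=5
Op 9: F1 acks idx 8 -> match: F0=1 F1=8; commitIndex=8
Op 10: append 3 -> log_len=12
Op 11: F1 acks idx 7 -> match: F0=1 F1=8; commitIndex=8
Op 12: F0 acks idx 9 -> match: F0=9 F1=8; commitIndex=9

Answer: 9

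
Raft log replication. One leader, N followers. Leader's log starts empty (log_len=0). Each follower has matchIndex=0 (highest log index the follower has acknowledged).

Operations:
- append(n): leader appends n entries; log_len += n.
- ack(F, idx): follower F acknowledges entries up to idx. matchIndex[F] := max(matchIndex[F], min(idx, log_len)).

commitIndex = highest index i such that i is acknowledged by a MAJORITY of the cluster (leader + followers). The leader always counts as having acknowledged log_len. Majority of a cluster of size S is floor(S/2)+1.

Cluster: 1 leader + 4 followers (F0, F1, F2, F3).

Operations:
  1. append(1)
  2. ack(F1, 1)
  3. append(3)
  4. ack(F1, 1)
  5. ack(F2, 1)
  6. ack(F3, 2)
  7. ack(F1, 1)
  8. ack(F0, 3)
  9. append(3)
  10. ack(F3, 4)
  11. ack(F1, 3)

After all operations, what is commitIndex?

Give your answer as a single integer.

Answer: 3

Derivation:
Op 1: append 1 -> log_len=1
Op 2: F1 acks idx 1 -> match: F0=0 F1=1 F2=0 F3=0; commitIndex=0
Op 3: append 3 -> log_len=4
Op 4: F1 acks idx 1 -> match: F0=0 F1=1 F2=0 F3=0; commitIndex=0
Op 5: F2 acks idx 1 -> match: F0=0 F1=1 F2=1 F3=0; commitIndex=1
Op 6: F3 acks idx 2 -> match: F0=0 F1=1 F2=1 F3=2; commitIndex=1
Op 7: F1 acks idx 1 -> match: F0=0 F1=1 F2=1 F3=2; commitIndex=1
Op 8: F0 acks idx 3 -> match: F0=3 F1=1 F2=1 F3=2; commitIndex=2
Op 9: append 3 -> log_len=7
Op 10: F3 acks idx 4 -> match: F0=3 F1=1 F2=1 F3=4; commitIndex=3
Op 11: F1 acks idx 3 -> match: F0=3 F1=3 F2=1 F3=4; commitIndex=3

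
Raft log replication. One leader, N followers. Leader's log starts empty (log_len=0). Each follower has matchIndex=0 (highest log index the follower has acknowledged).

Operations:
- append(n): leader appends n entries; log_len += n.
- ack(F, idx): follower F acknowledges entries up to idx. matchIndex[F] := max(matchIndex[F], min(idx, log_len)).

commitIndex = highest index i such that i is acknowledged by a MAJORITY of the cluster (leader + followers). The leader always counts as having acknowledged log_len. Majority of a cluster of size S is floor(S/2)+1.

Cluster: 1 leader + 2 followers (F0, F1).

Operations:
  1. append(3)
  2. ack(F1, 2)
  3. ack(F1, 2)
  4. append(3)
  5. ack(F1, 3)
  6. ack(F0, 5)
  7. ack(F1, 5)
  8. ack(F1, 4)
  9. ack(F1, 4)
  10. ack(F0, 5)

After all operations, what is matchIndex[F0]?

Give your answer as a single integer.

Answer: 5

Derivation:
Op 1: append 3 -> log_len=3
Op 2: F1 acks idx 2 -> match: F0=0 F1=2; commitIndex=2
Op 3: F1 acks idx 2 -> match: F0=0 F1=2; commitIndex=2
Op 4: append 3 -> log_len=6
Op 5: F1 acks idx 3 -> match: F0=0 F1=3; commitIndex=3
Op 6: F0 acks idx 5 -> match: F0=5 F1=3; commitIndex=5
Op 7: F1 acks idx 5 -> match: F0=5 F1=5; commitIndex=5
Op 8: F1 acks idx 4 -> match: F0=5 F1=5; commitIndex=5
Op 9: F1 acks idx 4 -> match: F0=5 F1=5; commitIndex=5
Op 10: F0 acks idx 5 -> match: F0=5 F1=5; commitIndex=5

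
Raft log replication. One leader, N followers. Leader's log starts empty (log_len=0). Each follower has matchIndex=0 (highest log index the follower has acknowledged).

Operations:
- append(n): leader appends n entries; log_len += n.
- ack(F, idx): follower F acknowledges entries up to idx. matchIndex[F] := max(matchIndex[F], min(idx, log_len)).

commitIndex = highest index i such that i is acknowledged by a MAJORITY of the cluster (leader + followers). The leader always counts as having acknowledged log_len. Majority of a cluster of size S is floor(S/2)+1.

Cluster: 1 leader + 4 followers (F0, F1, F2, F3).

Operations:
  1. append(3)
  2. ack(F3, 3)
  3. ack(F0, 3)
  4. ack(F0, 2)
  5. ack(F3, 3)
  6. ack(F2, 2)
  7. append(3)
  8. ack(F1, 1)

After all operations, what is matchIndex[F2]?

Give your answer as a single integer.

Op 1: append 3 -> log_len=3
Op 2: F3 acks idx 3 -> match: F0=0 F1=0 F2=0 F3=3; commitIndex=0
Op 3: F0 acks idx 3 -> match: F0=3 F1=0 F2=0 F3=3; commitIndex=3
Op 4: F0 acks idx 2 -> match: F0=3 F1=0 F2=0 F3=3; commitIndex=3
Op 5: F3 acks idx 3 -> match: F0=3 F1=0 F2=0 F3=3; commitIndex=3
Op 6: F2 acks idx 2 -> match: F0=3 F1=0 F2=2 F3=3; commitIndex=3
Op 7: append 3 -> log_len=6
Op 8: F1 acks idx 1 -> match: F0=3 F1=1 F2=2 F3=3; commitIndex=3

Answer: 2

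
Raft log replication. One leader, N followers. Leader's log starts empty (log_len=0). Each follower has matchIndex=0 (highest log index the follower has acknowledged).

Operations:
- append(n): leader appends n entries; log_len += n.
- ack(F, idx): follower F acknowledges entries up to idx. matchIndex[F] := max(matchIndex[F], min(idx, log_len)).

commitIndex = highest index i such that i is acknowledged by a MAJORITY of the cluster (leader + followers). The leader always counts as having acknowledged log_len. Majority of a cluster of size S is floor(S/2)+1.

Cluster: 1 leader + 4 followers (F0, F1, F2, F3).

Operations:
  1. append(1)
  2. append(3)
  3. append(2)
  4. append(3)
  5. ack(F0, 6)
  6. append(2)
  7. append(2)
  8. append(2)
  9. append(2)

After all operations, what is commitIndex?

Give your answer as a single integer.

Op 1: append 1 -> log_len=1
Op 2: append 3 -> log_len=4
Op 3: append 2 -> log_len=6
Op 4: append 3 -> log_len=9
Op 5: F0 acks idx 6 -> match: F0=6 F1=0 F2=0 F3=0; commitIndex=0
Op 6: append 2 -> log_len=11
Op 7: append 2 -> log_len=13
Op 8: append 2 -> log_len=15
Op 9: append 2 -> log_len=17

Answer: 0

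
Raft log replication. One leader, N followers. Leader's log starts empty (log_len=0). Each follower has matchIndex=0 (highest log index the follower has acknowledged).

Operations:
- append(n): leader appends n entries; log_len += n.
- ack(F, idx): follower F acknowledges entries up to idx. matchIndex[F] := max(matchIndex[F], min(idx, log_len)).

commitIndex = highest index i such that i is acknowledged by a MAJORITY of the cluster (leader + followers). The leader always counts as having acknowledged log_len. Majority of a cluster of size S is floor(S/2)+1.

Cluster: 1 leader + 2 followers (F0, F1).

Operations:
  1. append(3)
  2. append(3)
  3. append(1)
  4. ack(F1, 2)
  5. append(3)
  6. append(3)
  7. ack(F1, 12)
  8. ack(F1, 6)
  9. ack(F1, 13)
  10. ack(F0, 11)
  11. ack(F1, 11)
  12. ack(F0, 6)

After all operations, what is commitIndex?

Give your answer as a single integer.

Answer: 13

Derivation:
Op 1: append 3 -> log_len=3
Op 2: append 3 -> log_len=6
Op 3: append 1 -> log_len=7
Op 4: F1 acks idx 2 -> match: F0=0 F1=2; commitIndex=2
Op 5: append 3 -> log_len=10
Op 6: append 3 -> log_len=13
Op 7: F1 acks idx 12 -> match: F0=0 F1=12; commitIndex=12
Op 8: F1 acks idx 6 -> match: F0=0 F1=12; commitIndex=12
Op 9: F1 acks idx 13 -> match: F0=0 F1=13; commitIndex=13
Op 10: F0 acks idx 11 -> match: F0=11 F1=13; commitIndex=13
Op 11: F1 acks idx 11 -> match: F0=11 F1=13; commitIndex=13
Op 12: F0 acks idx 6 -> match: F0=11 F1=13; commitIndex=13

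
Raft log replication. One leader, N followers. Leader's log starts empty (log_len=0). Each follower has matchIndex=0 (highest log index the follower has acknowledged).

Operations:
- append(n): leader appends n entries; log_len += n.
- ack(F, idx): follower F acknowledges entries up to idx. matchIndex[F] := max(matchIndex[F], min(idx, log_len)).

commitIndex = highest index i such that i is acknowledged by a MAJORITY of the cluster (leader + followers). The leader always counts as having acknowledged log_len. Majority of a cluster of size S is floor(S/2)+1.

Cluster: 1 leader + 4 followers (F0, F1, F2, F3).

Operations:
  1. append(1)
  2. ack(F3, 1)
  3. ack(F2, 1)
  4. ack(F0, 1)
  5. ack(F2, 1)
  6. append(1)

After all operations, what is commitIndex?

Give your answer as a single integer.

Answer: 1

Derivation:
Op 1: append 1 -> log_len=1
Op 2: F3 acks idx 1 -> match: F0=0 F1=0 F2=0 F3=1; commitIndex=0
Op 3: F2 acks idx 1 -> match: F0=0 F1=0 F2=1 F3=1; commitIndex=1
Op 4: F0 acks idx 1 -> match: F0=1 F1=0 F2=1 F3=1; commitIndex=1
Op 5: F2 acks idx 1 -> match: F0=1 F1=0 F2=1 F3=1; commitIndex=1
Op 6: append 1 -> log_len=2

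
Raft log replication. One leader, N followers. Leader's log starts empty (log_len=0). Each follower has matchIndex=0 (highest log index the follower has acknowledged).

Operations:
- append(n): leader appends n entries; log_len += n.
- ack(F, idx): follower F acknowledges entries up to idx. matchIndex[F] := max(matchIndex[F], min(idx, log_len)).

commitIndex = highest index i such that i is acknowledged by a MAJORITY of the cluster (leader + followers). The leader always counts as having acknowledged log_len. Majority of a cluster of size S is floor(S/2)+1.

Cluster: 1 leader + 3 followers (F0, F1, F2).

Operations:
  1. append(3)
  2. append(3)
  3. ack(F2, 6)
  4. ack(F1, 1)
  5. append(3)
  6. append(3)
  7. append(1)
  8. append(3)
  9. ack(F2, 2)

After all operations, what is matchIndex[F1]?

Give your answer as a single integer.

Answer: 1

Derivation:
Op 1: append 3 -> log_len=3
Op 2: append 3 -> log_len=6
Op 3: F2 acks idx 6 -> match: F0=0 F1=0 F2=6; commitIndex=0
Op 4: F1 acks idx 1 -> match: F0=0 F1=1 F2=6; commitIndex=1
Op 5: append 3 -> log_len=9
Op 6: append 3 -> log_len=12
Op 7: append 1 -> log_len=13
Op 8: append 3 -> log_len=16
Op 9: F2 acks idx 2 -> match: F0=0 F1=1 F2=6; commitIndex=1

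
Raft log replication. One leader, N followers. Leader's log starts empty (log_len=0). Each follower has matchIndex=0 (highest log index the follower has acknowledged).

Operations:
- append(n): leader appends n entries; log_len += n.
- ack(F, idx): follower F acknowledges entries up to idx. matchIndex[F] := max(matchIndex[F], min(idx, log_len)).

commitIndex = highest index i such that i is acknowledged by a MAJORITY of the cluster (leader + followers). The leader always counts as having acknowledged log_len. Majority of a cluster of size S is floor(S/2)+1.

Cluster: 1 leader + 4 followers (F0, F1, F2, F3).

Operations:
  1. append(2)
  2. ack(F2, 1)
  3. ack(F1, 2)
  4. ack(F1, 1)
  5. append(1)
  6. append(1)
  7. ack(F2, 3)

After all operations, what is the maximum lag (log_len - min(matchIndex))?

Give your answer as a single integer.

Answer: 4

Derivation:
Op 1: append 2 -> log_len=2
Op 2: F2 acks idx 1 -> match: F0=0 F1=0 F2=1 F3=0; commitIndex=0
Op 3: F1 acks idx 2 -> match: F0=0 F1=2 F2=1 F3=0; commitIndex=1
Op 4: F1 acks idx 1 -> match: F0=0 F1=2 F2=1 F3=0; commitIndex=1
Op 5: append 1 -> log_len=3
Op 6: append 1 -> log_len=4
Op 7: F2 acks idx 3 -> match: F0=0 F1=2 F2=3 F3=0; commitIndex=2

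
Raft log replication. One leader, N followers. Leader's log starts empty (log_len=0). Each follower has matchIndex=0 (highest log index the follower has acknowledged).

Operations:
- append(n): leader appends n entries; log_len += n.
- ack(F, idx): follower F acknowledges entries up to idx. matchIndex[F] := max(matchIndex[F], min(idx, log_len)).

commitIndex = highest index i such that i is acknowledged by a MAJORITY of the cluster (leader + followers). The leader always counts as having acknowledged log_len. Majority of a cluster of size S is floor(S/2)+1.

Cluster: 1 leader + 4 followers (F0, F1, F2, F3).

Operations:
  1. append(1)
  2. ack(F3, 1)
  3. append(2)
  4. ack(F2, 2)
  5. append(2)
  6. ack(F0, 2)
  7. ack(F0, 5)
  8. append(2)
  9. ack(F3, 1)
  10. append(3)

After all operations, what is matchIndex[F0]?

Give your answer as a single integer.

Op 1: append 1 -> log_len=1
Op 2: F3 acks idx 1 -> match: F0=0 F1=0 F2=0 F3=1; commitIndex=0
Op 3: append 2 -> log_len=3
Op 4: F2 acks idx 2 -> match: F0=0 F1=0 F2=2 F3=1; commitIndex=1
Op 5: append 2 -> log_len=5
Op 6: F0 acks idx 2 -> match: F0=2 F1=0 F2=2 F3=1; commitIndex=2
Op 7: F0 acks idx 5 -> match: F0=5 F1=0 F2=2 F3=1; commitIndex=2
Op 8: append 2 -> log_len=7
Op 9: F3 acks idx 1 -> match: F0=5 F1=0 F2=2 F3=1; commitIndex=2
Op 10: append 3 -> log_len=10

Answer: 5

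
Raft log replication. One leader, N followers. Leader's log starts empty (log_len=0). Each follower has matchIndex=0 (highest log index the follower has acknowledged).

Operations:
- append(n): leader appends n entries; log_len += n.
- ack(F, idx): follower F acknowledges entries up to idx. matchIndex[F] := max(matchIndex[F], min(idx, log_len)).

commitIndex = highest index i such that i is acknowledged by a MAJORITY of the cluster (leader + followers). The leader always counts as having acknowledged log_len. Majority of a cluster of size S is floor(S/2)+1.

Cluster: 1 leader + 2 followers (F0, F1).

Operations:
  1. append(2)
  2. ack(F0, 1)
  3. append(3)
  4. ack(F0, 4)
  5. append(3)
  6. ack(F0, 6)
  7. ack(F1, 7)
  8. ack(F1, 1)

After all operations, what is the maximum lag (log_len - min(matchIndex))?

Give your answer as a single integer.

Op 1: append 2 -> log_len=2
Op 2: F0 acks idx 1 -> match: F0=1 F1=0; commitIndex=1
Op 3: append 3 -> log_len=5
Op 4: F0 acks idx 4 -> match: F0=4 F1=0; commitIndex=4
Op 5: append 3 -> log_len=8
Op 6: F0 acks idx 6 -> match: F0=6 F1=0; commitIndex=6
Op 7: F1 acks idx 7 -> match: F0=6 F1=7; commitIndex=7
Op 8: F1 acks idx 1 -> match: F0=6 F1=7; commitIndex=7

Answer: 2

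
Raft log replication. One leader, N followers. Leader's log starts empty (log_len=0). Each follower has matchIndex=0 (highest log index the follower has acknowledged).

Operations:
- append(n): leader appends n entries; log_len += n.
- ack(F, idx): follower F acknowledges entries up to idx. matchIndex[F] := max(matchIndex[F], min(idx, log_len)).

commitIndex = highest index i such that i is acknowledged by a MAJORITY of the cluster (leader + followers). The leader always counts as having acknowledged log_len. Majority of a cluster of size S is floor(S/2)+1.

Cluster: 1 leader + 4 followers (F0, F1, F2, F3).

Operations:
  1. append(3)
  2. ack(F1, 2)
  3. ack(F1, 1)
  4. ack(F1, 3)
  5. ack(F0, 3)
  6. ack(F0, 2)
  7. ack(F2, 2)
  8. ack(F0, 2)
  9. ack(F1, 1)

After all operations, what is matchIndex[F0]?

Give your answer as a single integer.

Op 1: append 3 -> log_len=3
Op 2: F1 acks idx 2 -> match: F0=0 F1=2 F2=0 F3=0; commitIndex=0
Op 3: F1 acks idx 1 -> match: F0=0 F1=2 F2=0 F3=0; commitIndex=0
Op 4: F1 acks idx 3 -> match: F0=0 F1=3 F2=0 F3=0; commitIndex=0
Op 5: F0 acks idx 3 -> match: F0=3 F1=3 F2=0 F3=0; commitIndex=3
Op 6: F0 acks idx 2 -> match: F0=3 F1=3 F2=0 F3=0; commitIndex=3
Op 7: F2 acks idx 2 -> match: F0=3 F1=3 F2=2 F3=0; commitIndex=3
Op 8: F0 acks idx 2 -> match: F0=3 F1=3 F2=2 F3=0; commitIndex=3
Op 9: F1 acks idx 1 -> match: F0=3 F1=3 F2=2 F3=0; commitIndex=3

Answer: 3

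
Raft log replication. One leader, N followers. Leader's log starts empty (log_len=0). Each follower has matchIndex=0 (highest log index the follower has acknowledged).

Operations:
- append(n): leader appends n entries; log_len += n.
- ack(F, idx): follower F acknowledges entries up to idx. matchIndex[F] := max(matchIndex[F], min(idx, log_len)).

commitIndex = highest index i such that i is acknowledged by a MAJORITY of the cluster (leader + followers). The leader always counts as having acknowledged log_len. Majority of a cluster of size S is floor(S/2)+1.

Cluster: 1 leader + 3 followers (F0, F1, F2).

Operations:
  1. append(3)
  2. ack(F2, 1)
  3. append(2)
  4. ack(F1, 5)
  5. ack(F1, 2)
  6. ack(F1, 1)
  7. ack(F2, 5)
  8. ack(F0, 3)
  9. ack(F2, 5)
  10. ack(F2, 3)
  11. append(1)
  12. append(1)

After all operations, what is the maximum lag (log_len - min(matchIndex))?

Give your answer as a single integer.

Answer: 4

Derivation:
Op 1: append 3 -> log_len=3
Op 2: F2 acks idx 1 -> match: F0=0 F1=0 F2=1; commitIndex=0
Op 3: append 2 -> log_len=5
Op 4: F1 acks idx 5 -> match: F0=0 F1=5 F2=1; commitIndex=1
Op 5: F1 acks idx 2 -> match: F0=0 F1=5 F2=1; commitIndex=1
Op 6: F1 acks idx 1 -> match: F0=0 F1=5 F2=1; commitIndex=1
Op 7: F2 acks idx 5 -> match: F0=0 F1=5 F2=5; commitIndex=5
Op 8: F0 acks idx 3 -> match: F0=3 F1=5 F2=5; commitIndex=5
Op 9: F2 acks idx 5 -> match: F0=3 F1=5 F2=5; commitIndex=5
Op 10: F2 acks idx 3 -> match: F0=3 F1=5 F2=5; commitIndex=5
Op 11: append 1 -> log_len=6
Op 12: append 1 -> log_len=7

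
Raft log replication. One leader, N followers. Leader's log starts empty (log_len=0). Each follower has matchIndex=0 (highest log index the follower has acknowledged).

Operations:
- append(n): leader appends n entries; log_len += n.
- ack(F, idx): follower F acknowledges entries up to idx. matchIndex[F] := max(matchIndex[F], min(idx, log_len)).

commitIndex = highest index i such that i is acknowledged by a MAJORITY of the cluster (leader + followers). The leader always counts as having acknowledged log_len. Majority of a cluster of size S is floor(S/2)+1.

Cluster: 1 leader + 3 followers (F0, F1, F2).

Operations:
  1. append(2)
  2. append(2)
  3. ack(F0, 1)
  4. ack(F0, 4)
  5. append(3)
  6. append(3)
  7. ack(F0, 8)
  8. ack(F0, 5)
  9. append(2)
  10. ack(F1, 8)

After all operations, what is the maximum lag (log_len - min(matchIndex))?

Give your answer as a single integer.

Answer: 12

Derivation:
Op 1: append 2 -> log_len=2
Op 2: append 2 -> log_len=4
Op 3: F0 acks idx 1 -> match: F0=1 F1=0 F2=0; commitIndex=0
Op 4: F0 acks idx 4 -> match: F0=4 F1=0 F2=0; commitIndex=0
Op 5: append 3 -> log_len=7
Op 6: append 3 -> log_len=10
Op 7: F0 acks idx 8 -> match: F0=8 F1=0 F2=0; commitIndex=0
Op 8: F0 acks idx 5 -> match: F0=8 F1=0 F2=0; commitIndex=0
Op 9: append 2 -> log_len=12
Op 10: F1 acks idx 8 -> match: F0=8 F1=8 F2=0; commitIndex=8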